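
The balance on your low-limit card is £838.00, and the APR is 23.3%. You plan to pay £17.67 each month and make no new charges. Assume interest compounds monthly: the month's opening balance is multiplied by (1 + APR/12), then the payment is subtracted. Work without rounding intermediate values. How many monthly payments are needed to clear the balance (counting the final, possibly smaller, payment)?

132 months

Monthly rate r = 23.3%/12 = 1.94167% = 0.0194167.
Recurrence: B ← B·(1+r) − £17.67.
Month 1: interest £16.27; balance after payment £836.60.
Month 2: interest £16.24; balance after payment £835.18.
Closed form: n = −ln(1 − rB₀/P)/ln(1+r) = −ln(0.079164)/ln(1.01942) ≈ 131.885, so the balance reaches zero during payment 132.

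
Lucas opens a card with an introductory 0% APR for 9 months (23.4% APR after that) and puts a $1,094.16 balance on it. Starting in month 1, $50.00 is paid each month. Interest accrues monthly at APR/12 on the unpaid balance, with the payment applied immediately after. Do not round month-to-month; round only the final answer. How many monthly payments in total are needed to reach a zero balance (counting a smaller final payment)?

Promo months 1–9 at r₀ = 0%/12 = 0; months 10+ at r₁ = 23.4%/12 = 0.0195.
After month 9 (no interest yet): B = $1,094.16 − 9·$50.00 = $644.16.
Then at r₁ with $50.00/mo: n₂ = −ln(1 − r₁·B/P)/ln(1+r₁) ≈ 14.98 → 15 more payments.

24 months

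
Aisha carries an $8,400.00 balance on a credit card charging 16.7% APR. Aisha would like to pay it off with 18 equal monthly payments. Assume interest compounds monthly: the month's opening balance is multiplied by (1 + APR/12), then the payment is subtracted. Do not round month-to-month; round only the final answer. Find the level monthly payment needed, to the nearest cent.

Monthly rate r = 16.7%/12 = 1.39167% = 0.0139167.
Level-payment amortization: P = B₀·r / (1 − (1+r)^(−n)) = 8400.00·0.0139167 / (1 − 1.01392^(−18)).
Denominator 1 − (1+r)^(−18) = 0.220242997.
P = 116.9 / 0.220242997 ≈ 530.78.

$530.78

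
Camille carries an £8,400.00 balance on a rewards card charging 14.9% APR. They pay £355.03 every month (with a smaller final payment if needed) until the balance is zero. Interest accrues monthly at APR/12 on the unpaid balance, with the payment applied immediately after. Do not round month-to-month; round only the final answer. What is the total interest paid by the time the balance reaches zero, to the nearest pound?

Monthly rate r = 14.9%/12 = 1.24167% = 0.0124167.
Payoff takes n = ⌈−ln(1 − rB₀/P)/ln(1+r)⌉ = ⌈28.186⌉ = 29 payments; the last is £66.50.
Total paid = 28·£355.03 + £66.50 = £10,007.34.
Total interest = total paid − principal = £10,007.34 − £8,400.00 = £1,607.34.

£1,607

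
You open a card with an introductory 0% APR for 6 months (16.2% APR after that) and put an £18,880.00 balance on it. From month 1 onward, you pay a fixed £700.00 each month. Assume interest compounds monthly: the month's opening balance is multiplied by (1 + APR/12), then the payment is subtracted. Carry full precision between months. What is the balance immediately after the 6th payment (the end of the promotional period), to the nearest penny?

£14,680.00

Promo months 1–6 at r₀ = 0%/12 = 0; months 7+ at r₁ = 16.2%/12 = 0.0135.
After month 6 (no interest yet): B = £18,880.00 − 6·£700.00 = £14,680.00.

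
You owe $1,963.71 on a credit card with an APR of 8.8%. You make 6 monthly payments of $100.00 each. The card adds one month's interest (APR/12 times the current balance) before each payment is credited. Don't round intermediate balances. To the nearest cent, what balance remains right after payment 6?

$1,440.60

Monthly rate r = 8.8%/12 = 0.733333% = 0.00733333.
Each month: B ← B·(1+r) − $100.00.
Month 1: interest $14.40; balance after payment $1,878.11.
Month 2: interest $13.77; balance after payment $1,791.88.
Month 3: interest $13.14; balance after payment $1,705.02.
Month 4: interest $12.50; balance after payment $1,617.53.
Month 5: interest $11.86; balance after payment $1,529.39.
Month 6: interest $11.22; balance after payment $1,440.60.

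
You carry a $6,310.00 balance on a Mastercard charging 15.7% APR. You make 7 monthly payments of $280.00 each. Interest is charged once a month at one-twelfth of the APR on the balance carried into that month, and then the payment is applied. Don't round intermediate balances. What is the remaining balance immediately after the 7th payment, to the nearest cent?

$4,872.44

Monthly rate r = 15.7%/12 = 1.30833% = 0.0130833.
Each month: B ← B·(1+r) − $280.00.
Month 1: interest $82.56; balance after payment $6,112.56.
Month 2: interest $79.97; balance after payment $5,912.53.
Month 3: interest $77.36; balance after payment $5,709.88.
Month 4: interest $74.70; balance after payment $5,504.59.
Month 5: interest $72.02; balance after payment $5,296.61.
Month 6: interest $69.30; balance after payment $5,085.90.
Month 7: interest $66.54; balance after payment $4,872.44.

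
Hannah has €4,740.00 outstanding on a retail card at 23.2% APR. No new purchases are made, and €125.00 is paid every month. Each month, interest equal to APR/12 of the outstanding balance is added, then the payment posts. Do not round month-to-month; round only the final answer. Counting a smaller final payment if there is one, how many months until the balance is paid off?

69 payments

Monthly rate r = 23.2%/12 = 1.93333% = 0.0193333.
Recurrence: B ← B·(1+r) − €125.00.
Month 1: interest €91.64; balance after payment €4,706.64.
Month 2: interest €91.00; balance after payment €4,672.64.
Closed form: n = −ln(1 − rB₀/P)/ln(1+r) = −ln(0.26688)/ln(1.01933) ≈ 68.984, so the balance reaches zero during payment 69.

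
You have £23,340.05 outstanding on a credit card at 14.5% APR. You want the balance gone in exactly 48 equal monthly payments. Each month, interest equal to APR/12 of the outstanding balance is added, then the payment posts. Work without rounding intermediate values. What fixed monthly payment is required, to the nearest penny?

Monthly rate r = 14.5%/12 = 1.20833% = 0.0120833.
Level-payment amortization: P = B₀·r / (1 − (1+r)^(−n)) = 23340.05·0.0120833 / (1 − 1.01208^(−48)).
Denominator 1 − (1+r)^(−48) = 0.438151932.
P = 282.026 / 0.438151932 ≈ 643.67.

£643.67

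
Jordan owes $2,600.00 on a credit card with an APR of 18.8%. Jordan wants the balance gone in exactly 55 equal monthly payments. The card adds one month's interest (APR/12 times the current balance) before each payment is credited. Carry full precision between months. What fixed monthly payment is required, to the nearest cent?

$70.88

Monthly rate r = 18.8%/12 = 1.56667% = 0.0156667.
Level-payment amortization: P = B₀·r / (1 − (1+r)^(−n)) = 2600.00·0.0156667 / (1 − 1.01567^(−55)).
Denominator 1 − (1+r)^(−55) = 0.57471112.
P = 40.7333 / 0.57471112 ≈ 70.88.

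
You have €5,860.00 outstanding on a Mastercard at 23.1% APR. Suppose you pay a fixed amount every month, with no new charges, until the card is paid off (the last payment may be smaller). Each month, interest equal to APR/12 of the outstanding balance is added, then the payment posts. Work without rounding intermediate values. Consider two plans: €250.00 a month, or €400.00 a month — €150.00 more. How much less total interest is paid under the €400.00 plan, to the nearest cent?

€917.15

Monthly rate r = 23.1%/12 = 1.925% = 0.01925.
At €250.00/mo: n = ⌈−ln(1 − rB₀/P)/ln(1+r)⌉ = 32 payments (last €118.32); total interest = total paid − €5,860.00 = €2,008.32.
At €400.00/mo: 18 payments (last €151.17); total interest €1,091.17.
Interest saved = €2,008.32 − €1,091.17 = €917.15.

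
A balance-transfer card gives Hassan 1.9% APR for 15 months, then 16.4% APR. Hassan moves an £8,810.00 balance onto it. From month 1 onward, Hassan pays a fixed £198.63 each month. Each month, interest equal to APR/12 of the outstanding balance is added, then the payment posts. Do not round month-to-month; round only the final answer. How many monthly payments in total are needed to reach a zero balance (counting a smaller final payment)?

55 payments

Promo months 1–15 at r₀ = 1.9%/12 = 0.00158333; months 16+ at r₁ = 16.4%/12 = 0.0136667.
After month 15: iterate B ← B·(1+r₀) − £198.63 for 15 months → £6,008.87.
Then at r₁ with £198.63/mo: n₂ = −ln(1 − r₁·B/P)/ln(1+r₁) ≈ 39.30 → 40 more payments.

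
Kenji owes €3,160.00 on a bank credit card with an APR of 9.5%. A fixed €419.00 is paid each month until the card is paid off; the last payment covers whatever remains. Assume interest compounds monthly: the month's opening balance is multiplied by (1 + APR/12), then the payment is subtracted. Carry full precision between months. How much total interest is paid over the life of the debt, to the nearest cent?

€111.40

Monthly rate r = 9.5%/12 = 0.791667% = 0.00791667.
Payoff takes n = ⌈−ln(1 − rB₀/P)/ln(1+r)⌉ = ⌈7.807⌉ = 8 payments; the last is €338.40.
Total paid = 7·€419.00 + €338.40 = €3,271.40.
Total interest = total paid − principal = €3,271.40 − €3,160.00 = €111.40.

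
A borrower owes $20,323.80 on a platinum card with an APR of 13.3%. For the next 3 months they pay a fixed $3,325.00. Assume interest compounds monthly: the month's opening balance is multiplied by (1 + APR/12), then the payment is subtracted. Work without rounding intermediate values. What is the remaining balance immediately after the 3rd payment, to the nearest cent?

$10,921.12

Monthly rate r = 13.3%/12 = 1.10833% = 0.0110833.
Each month: B ← B·(1+r) − $3,325.00.
Month 1: interest $225.26; balance after payment $17,224.06.
Month 2: interest $190.90; balance after payment $14,089.96.
Month 3: interest $156.16; balance after payment $10,921.12.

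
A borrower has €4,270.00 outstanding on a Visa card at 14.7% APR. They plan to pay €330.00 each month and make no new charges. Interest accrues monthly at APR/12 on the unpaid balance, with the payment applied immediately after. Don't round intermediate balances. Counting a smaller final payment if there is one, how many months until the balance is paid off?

15 payments

Monthly rate r = 14.7%/12 = 1.225% = 0.01225.
Recurrence: B ← B·(1+r) − €330.00.
Month 1: interest €52.31; balance after payment €3,992.31.
Month 2: interest €48.91; balance after payment €3,711.21.
Closed form: n = −ln(1 − rB₀/P)/ln(1+r) = −ln(0.84149)/ln(1.01225) ≈ 14.174, so the balance reaches zero during payment 15.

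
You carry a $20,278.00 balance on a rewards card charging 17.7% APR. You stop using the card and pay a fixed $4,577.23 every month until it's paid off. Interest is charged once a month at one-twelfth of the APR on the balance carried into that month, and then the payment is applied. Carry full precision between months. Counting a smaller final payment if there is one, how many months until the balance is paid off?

Monthly rate r = 17.7%/12 = 1.475% = 0.01475.
Recurrence: B ← B·(1+r) − $4,577.23.
Month 1: interest $299.10; balance after payment $15,999.87.
Month 2: interest $236.00; balance after payment $11,658.64.
Month 3: interest $171.96; balance after payment $7,253.37.
Month 4: interest $106.99; balance after payment $2,783.13.
Month 5: interest $41.05; balance after payment $0.00.

5 months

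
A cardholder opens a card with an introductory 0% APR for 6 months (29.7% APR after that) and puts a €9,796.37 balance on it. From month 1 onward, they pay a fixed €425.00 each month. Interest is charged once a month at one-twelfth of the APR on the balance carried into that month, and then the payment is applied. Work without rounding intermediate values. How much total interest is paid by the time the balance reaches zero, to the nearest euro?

Promo months 1–6 at r₀ = 0%/12 = 0; months 7+ at r₁ = 29.7%/12 = 0.02475.
After month 6 (no interest yet): B = €9,796.37 − 6·€425.00 = €7,246.37.
Then at r₁ with €425.00/mo: n₂ = −ln(1 − r₁·B/P)/ln(1+r₁) ≈ 22.42 → 23 more payments.
Total paid = 28·€425.00 + €180.33 = €12,080.33; interest = €12,080.33 − €9,796.37 = €2,283.96.

€2,284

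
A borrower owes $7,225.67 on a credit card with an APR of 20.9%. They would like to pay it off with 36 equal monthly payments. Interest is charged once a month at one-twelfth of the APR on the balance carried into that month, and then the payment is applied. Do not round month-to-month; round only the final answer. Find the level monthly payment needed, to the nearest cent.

$271.86

Monthly rate r = 20.9%/12 = 1.74167% = 0.0174167.
Level-payment amortization: P = B₀·r / (1 − (1+r)^(−n)) = 7225.67·0.0174167 / (1 − 1.01742^(−36)).
Denominator 1 − (1+r)^(−36) = 0.462916905.
P = 125.847 / 0.462916905 ≈ 271.86.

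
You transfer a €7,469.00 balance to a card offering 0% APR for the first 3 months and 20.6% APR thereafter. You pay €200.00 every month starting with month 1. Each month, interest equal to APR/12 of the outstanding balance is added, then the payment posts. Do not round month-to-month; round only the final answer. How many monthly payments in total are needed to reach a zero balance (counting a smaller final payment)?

Promo months 1–3 at r₀ = 0%/12 = 0; months 4+ at r₁ = 20.6%/12 = 0.0171667.
After month 3 (no interest yet): B = €7,469.00 − 3·€200.00 = €6,869.00.
Then at r₁ with €200.00/mo: n₂ = −ln(1 − r₁·B/P)/ln(1+r₁) ≈ 52.32 → 53 more payments.

56 months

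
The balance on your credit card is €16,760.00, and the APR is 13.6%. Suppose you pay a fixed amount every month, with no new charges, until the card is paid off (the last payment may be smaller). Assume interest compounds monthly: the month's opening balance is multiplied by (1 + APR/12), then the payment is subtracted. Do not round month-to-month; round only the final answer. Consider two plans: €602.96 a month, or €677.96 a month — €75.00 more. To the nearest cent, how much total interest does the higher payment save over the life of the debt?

Monthly rate r = 13.6%/12 = 1.13333% = 0.0113333.
At €602.96/mo: n = ⌈−ln(1 − rB₀/P)/ln(1+r)⌉ = 34 payments (last €347.23); total interest = total paid − €16,760.00 = €3,484.91.
At €677.96/mo: 30 payments (last €116.49); total interest €3,017.33.
Interest saved = €3,484.91 − €3,017.33 = €467.58.

€467.58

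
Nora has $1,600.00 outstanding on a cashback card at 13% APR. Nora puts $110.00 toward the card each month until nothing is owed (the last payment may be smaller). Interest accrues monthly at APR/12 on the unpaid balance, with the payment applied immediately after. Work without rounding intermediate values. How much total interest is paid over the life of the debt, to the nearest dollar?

Monthly rate r = 13%/12 = 1.08333% = 0.0108333.
Payoff takes n = ⌈−ln(1 − rB₀/P)/ln(1+r)⌉ = ⌈15.914⌉ = 16 payments; the last is $100.56.
Total paid = 15·$110.00 + $100.56 = $1,750.56.
Total interest = total paid − principal = $1,750.56 − $1,600.00 = $150.56.

$151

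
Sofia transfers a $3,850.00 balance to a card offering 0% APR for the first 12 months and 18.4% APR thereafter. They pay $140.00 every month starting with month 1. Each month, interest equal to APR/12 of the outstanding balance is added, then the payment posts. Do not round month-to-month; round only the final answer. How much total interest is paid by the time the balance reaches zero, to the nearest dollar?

$327

Promo months 1–12 at r₀ = 0%/12 = 0; months 13+ at r₁ = 18.4%/12 = 0.0153333.
After month 12 (no interest yet): B = $3,850.00 − 12·$140.00 = $2,170.00.
Then at r₁ with $140.00/mo: n₂ = −ln(1 − r₁·B/P)/ln(1+r₁) ≈ 17.83 → 18 more payments.
Total paid = 29·$140.00 + $116.83 = $4,176.83; interest = $4,176.83 − $3,850.00 = $326.83.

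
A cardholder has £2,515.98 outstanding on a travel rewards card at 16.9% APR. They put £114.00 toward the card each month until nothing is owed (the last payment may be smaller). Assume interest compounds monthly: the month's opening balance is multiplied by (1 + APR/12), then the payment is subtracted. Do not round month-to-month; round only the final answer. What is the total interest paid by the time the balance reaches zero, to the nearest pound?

Monthly rate r = 16.9%/12 = 1.40833% = 0.0140833.
Payoff takes n = ⌈−ln(1 − rB₀/P)/ln(1+r)⌉ = ⌈26.618⌉ = 27 payments; the last is £70.61.
Total paid = 26·£114.00 + £70.61 = £3,034.61.
Total interest = total paid − principal = £3,034.61 − £2,515.98 = £518.63.

£519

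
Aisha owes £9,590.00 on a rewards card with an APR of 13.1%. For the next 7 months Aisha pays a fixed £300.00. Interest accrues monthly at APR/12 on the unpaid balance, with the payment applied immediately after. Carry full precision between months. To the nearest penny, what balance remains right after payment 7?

£8,177.24

Monthly rate r = 13.1%/12 = 1.09167% = 0.0109167.
Each month: B ← B·(1+r) − £300.00.
Month 1: interest £104.69; balance after payment £9,394.69.
Month 2: interest £102.56; balance after payment £9,197.25.
Month 3: interest £100.40; balance after payment £8,997.65.
Month 4: interest £98.22; balance after payment £8,795.88.
Month 5: interest £96.02; balance after payment £8,591.90.
Month 6: interest £93.79; balance after payment £8,385.69.
Month 7: interest £91.54; balance after payment £8,177.24.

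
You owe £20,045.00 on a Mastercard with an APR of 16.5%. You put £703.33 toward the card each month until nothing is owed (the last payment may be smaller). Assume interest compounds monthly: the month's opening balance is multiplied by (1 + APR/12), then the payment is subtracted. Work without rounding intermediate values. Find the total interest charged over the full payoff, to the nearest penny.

£5,572.19

Monthly rate r = 16.5%/12 = 1.375% = 0.01375.
Payoff takes n = ⌈−ln(1 − rB₀/P)/ln(1+r)⌉ = ⌈36.421⌉ = 37 payments; the last is £297.31.
Total paid = 36·£703.33 + £297.31 = £25,617.19.
Total interest = total paid − principal = £25,617.19 − £20,045.00 = £5,572.19.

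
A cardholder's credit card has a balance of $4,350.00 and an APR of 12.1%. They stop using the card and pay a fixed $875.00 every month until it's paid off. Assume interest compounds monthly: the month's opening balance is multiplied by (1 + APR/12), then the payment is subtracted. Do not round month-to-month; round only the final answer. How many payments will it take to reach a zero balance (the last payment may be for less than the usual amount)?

Monthly rate r = 12.1%/12 = 1.00833% = 0.0100833.
Recurrence: B ← B·(1+r) − $875.00.
Month 1: interest $43.86; balance after payment $3,518.86.
Month 2: interest $35.48; balance after payment $2,679.34.
Month 3: interest $27.02; balance after payment $1,831.36.
Month 4: interest $18.47; balance after payment $974.83.
Month 5: interest $9.83; balance after payment $109.66.
Month 6: interest $1.11; balance after payment $0.00.

6 months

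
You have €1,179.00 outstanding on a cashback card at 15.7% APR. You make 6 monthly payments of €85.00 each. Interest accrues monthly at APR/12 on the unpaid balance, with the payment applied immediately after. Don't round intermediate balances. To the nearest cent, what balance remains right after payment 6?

Monthly rate r = 15.7%/12 = 1.30833% = 0.0130833.
Each month: B ← B·(1+r) − €85.00.
Month 1: interest €15.43; balance after payment €1,109.43.
Month 2: interest €14.51; balance after payment €1,038.94.
Month 3: interest €13.59; balance after payment €967.53.
Month 4: interest €12.66; balance after payment €895.19.
Month 5: interest €11.71; balance after payment €821.90.
Month 6: interest €10.75; balance after payment €747.66.

€747.66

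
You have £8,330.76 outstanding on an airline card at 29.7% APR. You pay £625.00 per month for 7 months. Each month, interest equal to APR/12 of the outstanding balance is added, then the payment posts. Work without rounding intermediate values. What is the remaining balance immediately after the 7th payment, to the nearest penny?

£5,172.18

Monthly rate r = 29.7%/12 = 2.475% = 0.02475.
Each month: B ← B·(1+r) − £625.00.
Month 1: interest £206.19; balance after payment £7,911.95.
Month 2: interest £195.82; balance after payment £7,482.77.
Month 3: interest £185.20; balance after payment £7,042.97.
Month 4: interest £174.31; balance after payment £6,592.28.
Month 5: interest £163.16; balance after payment £6,130.44.
Month 6: interest £151.73; balance after payment £5,657.17.
Month 7: interest £140.01; balance after payment £5,172.18.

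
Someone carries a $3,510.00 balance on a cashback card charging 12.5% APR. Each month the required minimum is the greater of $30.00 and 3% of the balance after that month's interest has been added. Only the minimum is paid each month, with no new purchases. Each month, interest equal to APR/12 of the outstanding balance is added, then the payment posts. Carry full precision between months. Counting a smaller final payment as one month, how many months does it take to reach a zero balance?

Monthly rate r = 12.5%/12 = 1.04167% = 0.0104167.
While 3% of the post-interest balance exceeds $30.00, each month B ← (B·(1+r))·(1 − 0.03), i.e. B shrinks by the factor (1+r)·0.97 = 0.9801.
This holds for months 1–63. Entering month 64 the balance is $989.60; 3% of the post-interest balance is now below $30.00, so the flat $30.00 minimum applies from here.
From month 64 a fixed $30.00 at rate r clears $989.60 in 41 more payments. Total: 63 + 41 = 104 months.

104 months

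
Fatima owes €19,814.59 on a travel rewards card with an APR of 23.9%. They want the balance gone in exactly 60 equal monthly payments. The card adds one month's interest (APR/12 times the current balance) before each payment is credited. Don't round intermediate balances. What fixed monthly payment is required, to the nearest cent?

€568.88

Monthly rate r = 23.9%/12 = 1.99167% = 0.0199167.
Level-payment amortization: P = B₀·r / (1 − (1+r)^(−n)) = 19814.59·0.0199167 / (1 − 1.01992^(−60)).
Denominator 1 − (1+r)^(−60) = 0.693719974.
P = 394.641 / 0.693719974 ≈ 568.88.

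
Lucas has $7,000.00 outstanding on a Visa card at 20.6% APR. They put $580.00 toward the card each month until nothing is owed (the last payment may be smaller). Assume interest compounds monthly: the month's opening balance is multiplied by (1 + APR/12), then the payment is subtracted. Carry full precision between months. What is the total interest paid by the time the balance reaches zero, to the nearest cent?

Monthly rate r = 20.6%/12 = 1.71667% = 0.0171667.
Payoff takes n = ⌈−ln(1 − rB₀/P)/ln(1+r)⌉ = ⌈13.640⌉ = 14 payments; the last is $372.26.
Total paid = 13·$580.00 + $372.26 = $7,912.26.
Total interest = total paid − principal = $7,912.26 − $7,000.00 = $912.26.

$912.26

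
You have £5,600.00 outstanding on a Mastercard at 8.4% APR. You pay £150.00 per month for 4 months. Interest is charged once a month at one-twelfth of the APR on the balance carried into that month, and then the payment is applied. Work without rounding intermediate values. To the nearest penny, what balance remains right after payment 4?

Monthly rate r = 8.4%/12 = 0.7% = 0.007.
Each month: B ← B·(1+r) − £150.00.
Month 1: interest £39.20; balance after payment £5,489.20.
Month 2: interest £38.42; balance after payment £5,377.62.
Month 3: interest £37.64; balance after payment £5,265.27.
Month 4: interest £36.86; balance after payment £5,152.12.

£5,152.12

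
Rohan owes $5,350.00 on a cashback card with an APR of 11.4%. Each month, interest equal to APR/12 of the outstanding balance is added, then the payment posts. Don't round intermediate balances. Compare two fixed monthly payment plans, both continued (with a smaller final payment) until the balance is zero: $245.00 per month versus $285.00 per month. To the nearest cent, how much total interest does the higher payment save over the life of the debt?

Monthly rate r = 11.4%/12 = 0.95% = 0.0095.
At $245.00/mo: n = ⌈−ln(1 − rB₀/P)/ln(1+r)⌉ = 25 payments (last $144.73); total interest = total paid − $5,350.00 = $674.73.
At $285.00/mo: 21 payments (last $220.80); total interest $570.80.
Interest saved = $674.73 − $570.80 = $103.93.

$103.93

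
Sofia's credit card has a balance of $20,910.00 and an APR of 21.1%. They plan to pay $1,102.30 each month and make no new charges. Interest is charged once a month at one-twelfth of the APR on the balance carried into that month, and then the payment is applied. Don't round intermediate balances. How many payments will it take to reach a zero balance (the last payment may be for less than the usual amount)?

Monthly rate r = 21.1%/12 = 1.75833% = 0.0175833.
Recurrence: B ← B·(1+r) − $1,102.30.
Month 1: interest $367.67; balance after payment $20,175.37.
Month 2: interest $354.75; balance after payment $19,427.82.
Closed form: n = −ln(1 − rB₀/P)/ln(1+r) = −ln(0.66645)/ln(1.01758) ≈ 23.280, so the balance reaches zero during payment 24.

24 payments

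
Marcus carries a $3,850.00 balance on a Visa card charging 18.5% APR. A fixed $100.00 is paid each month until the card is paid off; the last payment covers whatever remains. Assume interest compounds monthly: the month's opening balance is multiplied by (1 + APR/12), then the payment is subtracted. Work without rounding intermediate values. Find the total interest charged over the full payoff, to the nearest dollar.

Monthly rate r = 18.5%/12 = 1.54167% = 0.0154167.
Payoff takes n = ⌈−ln(1 − rB₀/P)/ln(1+r)⌉ = ⌈58.845⌉ = 59 payments; the last is $84.61.
Total paid = 58·$100.00 + $84.61 = $5,884.61.
Total interest = total paid − principal = $5,884.61 − $3,850.00 = $2,034.61.

$2,035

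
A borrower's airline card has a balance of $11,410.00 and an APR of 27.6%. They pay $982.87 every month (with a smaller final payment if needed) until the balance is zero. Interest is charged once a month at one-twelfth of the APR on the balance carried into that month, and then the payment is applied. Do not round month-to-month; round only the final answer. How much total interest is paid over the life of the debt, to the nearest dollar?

$2,018

Monthly rate r = 27.6%/12 = 2.3% = 0.023.
Payoff takes n = ⌈−ln(1 − rB₀/P)/ln(1+r)⌉ = ⌈13.660⌉ = 14 payments; the last is $650.91.
Total paid = 13·$982.87 + $650.91 = $13,428.22.
Total interest = total paid − principal = $13,428.22 − $11,410.00 = $2,018.22.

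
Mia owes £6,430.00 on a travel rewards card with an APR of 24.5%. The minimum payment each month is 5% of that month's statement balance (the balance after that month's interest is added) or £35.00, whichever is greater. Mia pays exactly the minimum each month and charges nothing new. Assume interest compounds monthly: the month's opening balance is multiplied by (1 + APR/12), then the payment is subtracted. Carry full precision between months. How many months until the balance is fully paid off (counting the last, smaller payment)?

98 months

Monthly rate r = 24.5%/12 = 2.04167% = 0.0204167.
While 5% of the post-interest balance exceeds £35.00, each month B ← (B·(1+r))·(1 − 0.05), i.e. B shrinks by the factor (1+r)·0.95 = 0.9694.
This holds for months 1–72. Entering month 73 the balance is £685.95; 5% of the post-interest balance is now below £35.00, so the flat £35.00 minimum applies from here.
From month 73 a fixed £35.00 at rate r clears £685.95 in 26 more payments. Total: 72 + 26 = 98 months.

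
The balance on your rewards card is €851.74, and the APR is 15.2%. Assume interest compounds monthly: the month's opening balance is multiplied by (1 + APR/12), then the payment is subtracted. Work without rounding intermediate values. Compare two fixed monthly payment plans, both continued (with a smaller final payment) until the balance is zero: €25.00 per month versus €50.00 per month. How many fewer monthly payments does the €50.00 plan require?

Monthly rate r = 15.2%/12 = 1.26667% = 0.0126667.
At €25.00/mo: n = ⌈−ln(1 − rB₀/P)/ln(1+r)⌉ = 45 payments (last €21.88); total interest = total paid − €851.74 = €270.14.
At €50.00/mo: 20 payments (last €15.57); total interest €113.83.
Payments saved = 45 − 20 = 25.

25 fewer payments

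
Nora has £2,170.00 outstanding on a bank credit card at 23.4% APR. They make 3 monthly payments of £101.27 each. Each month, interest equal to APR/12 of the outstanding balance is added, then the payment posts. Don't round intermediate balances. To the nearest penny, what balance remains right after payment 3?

£1,989.66

Monthly rate r = 23.4%/12 = 1.95% = 0.0195.
Each month: B ← B·(1+r) − £101.27.
Month 1: interest £42.31; balance after payment £2,111.05.
Month 2: interest £41.17; balance after payment £2,050.94.
Month 3: interest £39.99; balance after payment £1,989.66.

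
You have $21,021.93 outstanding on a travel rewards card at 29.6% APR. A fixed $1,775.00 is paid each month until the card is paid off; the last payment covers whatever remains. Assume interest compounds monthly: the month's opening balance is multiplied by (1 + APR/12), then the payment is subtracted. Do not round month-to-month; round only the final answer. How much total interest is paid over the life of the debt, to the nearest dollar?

Monthly rate r = 29.6%/12 = 2.46667% = 0.0246667.
Payoff takes n = ⌈−ln(1 − rB₀/P)/ln(1+r)⌉ = ⌈14.179⌉ = 15 payments; the last is $320.78.
Total paid = 14·$1,775.00 + $320.78 = $25,170.78.
Total interest = total paid − principal = $25,170.78 − $21,021.93 = $4,148.85.

$4,149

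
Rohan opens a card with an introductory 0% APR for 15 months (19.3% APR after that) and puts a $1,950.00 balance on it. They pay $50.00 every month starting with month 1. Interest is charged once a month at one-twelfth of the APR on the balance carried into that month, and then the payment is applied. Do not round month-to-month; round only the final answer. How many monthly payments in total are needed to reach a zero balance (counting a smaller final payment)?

46 months

Promo months 1–15 at r₀ = 0%/12 = 0; months 16+ at r₁ = 19.3%/12 = 0.0160833.
After month 15 (no interest yet): B = $1,950.00 − 15·$50.00 = $1,200.00.
Then at r₁ with $50.00/mo: n₂ = −ln(1 − r₁·B/P)/ln(1+r₁) ≈ 30.57 → 31 more payments.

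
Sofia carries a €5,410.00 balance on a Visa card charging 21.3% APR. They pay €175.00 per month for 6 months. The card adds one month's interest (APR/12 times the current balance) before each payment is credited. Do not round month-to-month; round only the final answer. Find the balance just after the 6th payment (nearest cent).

€4,914.63

Monthly rate r = 21.3%/12 = 1.775% = 0.01775.
Each month: B ← B·(1+r) − €175.00.
Month 1: interest €96.03; balance after payment €5,331.03.
Month 2: interest €94.63; balance after payment €5,250.65.
Month 3: interest €93.20; balance after payment €5,168.85.
Month 4: interest €91.75; balance after payment €5,085.60.
Month 5: interest €90.27; balance after payment €5,000.87.
Month 6: interest €88.77; balance after payment €4,914.63.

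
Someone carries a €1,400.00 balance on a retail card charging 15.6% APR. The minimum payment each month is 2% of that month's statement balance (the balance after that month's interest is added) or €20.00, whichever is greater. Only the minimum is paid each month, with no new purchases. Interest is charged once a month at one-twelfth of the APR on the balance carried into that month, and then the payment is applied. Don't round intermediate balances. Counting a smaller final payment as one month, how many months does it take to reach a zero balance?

128 months

Monthly rate r = 15.6%/12 = 1.3% = 0.013.
While 2% of the post-interest balance exceeds €20.00, each month B ← (B·(1+r))·(1 − 0.02), i.e. B shrinks by the factor (1+r)·0.98 = 0.99274.
This holds for months 1–48. Entering month 49 the balance is €986.81; 2% of the post-interest balance is now below €20.00, so the flat €20.00 minimum applies from here.
From month 49 a fixed €20.00 at rate r clears €986.81 in 80 more payments. Total: 48 + 80 = 128 months.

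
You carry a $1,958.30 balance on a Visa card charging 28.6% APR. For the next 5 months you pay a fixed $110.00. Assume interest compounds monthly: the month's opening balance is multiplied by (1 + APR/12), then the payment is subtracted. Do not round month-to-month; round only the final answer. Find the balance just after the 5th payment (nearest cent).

$1,626.21

Monthly rate r = 28.6%/12 = 2.38333% = 0.0238333.
Each month: B ← B·(1+r) − $110.00.
Month 1: interest $46.67; balance after payment $1,894.97.
Month 2: interest $45.16; balance after payment $1,830.14.
Month 3: interest $43.62; balance after payment $1,763.75.
Month 4: interest $42.04; balance after payment $1,695.79.
Month 5: interest $40.42; balance after payment $1,626.21.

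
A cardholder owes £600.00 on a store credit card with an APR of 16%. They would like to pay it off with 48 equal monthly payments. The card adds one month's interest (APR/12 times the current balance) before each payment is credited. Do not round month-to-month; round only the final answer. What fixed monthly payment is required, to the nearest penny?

£17.00

Monthly rate r = 16%/12 = 1.33333% = 0.0133333.
Level-payment amortization: P = B₀·r / (1 − (1+r)^(−n)) = 600.00·0.0133333 / (1 − 1.01333^(−48)).
Denominator 1 − (1+r)^(−48) = 0.470472873.
P = 8 / 0.470472873 ≈ 17.00.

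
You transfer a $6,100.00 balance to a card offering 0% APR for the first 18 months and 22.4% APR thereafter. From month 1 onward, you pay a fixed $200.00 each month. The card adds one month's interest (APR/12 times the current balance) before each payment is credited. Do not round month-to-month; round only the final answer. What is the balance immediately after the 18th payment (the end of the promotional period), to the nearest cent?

Promo months 1–18 at r₀ = 0%/12 = 0; months 19+ at r₁ = 22.4%/12 = 0.0186667.
After month 18 (no interest yet): B = $6,100.00 − 18·$200.00 = $2,500.00.

$2,500.00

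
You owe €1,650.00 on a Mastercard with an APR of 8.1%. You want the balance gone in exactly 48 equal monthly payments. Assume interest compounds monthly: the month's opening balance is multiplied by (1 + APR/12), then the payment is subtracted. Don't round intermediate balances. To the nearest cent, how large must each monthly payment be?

€40.36

Monthly rate r = 8.1%/12 = 0.675% = 0.00675.
Level-payment amortization: P = B₀·r / (1 − (1+r)^(−n)) = 1650.00·0.00675 / (1 − 1.00675^(−48)).
Denominator 1 − (1+r)^(−48) = 0.275961996.
P = 11.1375 / 0.275961996 ≈ 40.36.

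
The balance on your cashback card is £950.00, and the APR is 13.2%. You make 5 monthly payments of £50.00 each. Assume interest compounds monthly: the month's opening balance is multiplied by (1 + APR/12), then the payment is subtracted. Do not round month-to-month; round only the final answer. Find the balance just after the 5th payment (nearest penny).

Monthly rate r = 13.2%/12 = 1.1% = 0.011.
Each month: B ← B·(1+r) − £50.00.
Month 1: interest £10.45; balance after payment £910.45.
Month 2: interest £10.01; balance after payment £870.46.
Month 3: interest £9.58; balance after payment £830.04.
Month 4: interest £9.13; balance after payment £789.17.
Month 5: interest £8.68; balance after payment £747.85.

£747.85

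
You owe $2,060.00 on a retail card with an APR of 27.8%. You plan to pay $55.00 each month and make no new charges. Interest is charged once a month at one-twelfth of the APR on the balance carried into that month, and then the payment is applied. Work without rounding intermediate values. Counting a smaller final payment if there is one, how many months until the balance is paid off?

89 payments

Monthly rate r = 27.8%/12 = 2.31667% = 0.0231667.
Recurrence: B ← B·(1+r) − $55.00.
Month 1: interest $47.72; balance after payment $2,052.72.
Month 2: interest $47.55; balance after payment $2,045.28.
Closed form: n = −ln(1 − rB₀/P)/ln(1+r) = −ln(0.1323)/ln(1.02317) ≈ 88.317, so the balance reaches zero during payment 89.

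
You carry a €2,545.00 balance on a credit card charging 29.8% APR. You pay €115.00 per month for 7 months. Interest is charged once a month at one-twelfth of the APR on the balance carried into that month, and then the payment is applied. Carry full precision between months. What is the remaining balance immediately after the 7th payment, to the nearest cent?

€2,154.25

Monthly rate r = 29.8%/12 = 2.48333% = 0.0248333.
Each month: B ← B·(1+r) − €115.00.
Month 1: interest €63.20; balance after payment €2,493.20.
Month 2: interest €61.91; balance after payment €2,440.12.
Month 3: interest €60.60; balance after payment €2,385.71.
Month 4: interest €59.25; balance after payment €2,329.96.
Month 5: interest €57.86; balance after payment €2,272.82.
Month 6: interest €56.44; balance after payment €2,214.26.
Month 7: interest €54.99; balance after payment €2,154.25.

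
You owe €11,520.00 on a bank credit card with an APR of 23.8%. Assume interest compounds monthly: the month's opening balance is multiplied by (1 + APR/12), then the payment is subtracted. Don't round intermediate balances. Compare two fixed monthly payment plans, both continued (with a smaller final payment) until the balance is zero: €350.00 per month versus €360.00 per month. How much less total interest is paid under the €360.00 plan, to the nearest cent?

€394.26

Monthly rate r = 23.8%/12 = 1.98333% = 0.0198333.
At €350.00/mo: n = ⌈−ln(1 − rB₀/P)/ln(1+r)⌉ = 54 payments (last €302.94); total interest = total paid − €11,520.00 = €7,332.94.
At €360.00/mo: 52 payments (last €98.68); total interest €6,938.68.
Interest saved = €7,332.94 − €6,938.68 = €394.26.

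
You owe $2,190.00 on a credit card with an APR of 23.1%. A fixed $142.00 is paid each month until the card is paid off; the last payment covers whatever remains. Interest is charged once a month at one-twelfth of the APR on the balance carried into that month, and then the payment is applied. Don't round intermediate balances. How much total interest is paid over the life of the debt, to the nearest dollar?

$434

Monthly rate r = 23.1%/12 = 1.925% = 0.01925.
Payoff takes n = ⌈−ln(1 − rB₀/P)/ln(1+r)⌉ = ⌈18.473⌉ = 19 payments; the last is $67.56.
Total paid = 18·$142.00 + $67.56 = $2,623.56.
Total interest = total paid − principal = $2,623.56 − $2,190.00 = $433.56.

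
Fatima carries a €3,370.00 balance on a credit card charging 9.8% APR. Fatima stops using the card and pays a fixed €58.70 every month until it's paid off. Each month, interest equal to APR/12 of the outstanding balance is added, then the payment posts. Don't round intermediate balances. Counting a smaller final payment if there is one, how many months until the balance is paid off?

Monthly rate r = 9.8%/12 = 0.816667% = 0.00816667.
Recurrence: B ← B·(1+r) − €58.70.
Month 1: interest €27.52; balance after payment €3,338.82.
Month 2: interest €27.27; balance after payment €3,307.39.
Closed form: n = −ln(1 − rB₀/P)/ln(1+r) = −ln(0.53115)/ln(1.00817) ≈ 77.791, so the balance reaches zero during payment 78.

78 payments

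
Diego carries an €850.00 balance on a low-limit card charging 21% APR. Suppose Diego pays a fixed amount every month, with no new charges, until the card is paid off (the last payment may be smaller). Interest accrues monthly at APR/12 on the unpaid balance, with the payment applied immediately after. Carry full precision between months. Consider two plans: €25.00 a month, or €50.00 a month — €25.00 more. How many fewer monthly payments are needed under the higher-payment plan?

Monthly rate r = 21%/12 = 1.75% = 0.0175.
At €25.00/mo: n = ⌈−ln(1 − rB₀/P)/ln(1+r)⌉ = 53 payments (last €2.53); total interest = total paid − €850.00 = €452.53.
At €50.00/mo: 21 payments (last €17.79); total interest €167.79.
Payments saved = 53 − 21 = 32.

32 fewer payments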